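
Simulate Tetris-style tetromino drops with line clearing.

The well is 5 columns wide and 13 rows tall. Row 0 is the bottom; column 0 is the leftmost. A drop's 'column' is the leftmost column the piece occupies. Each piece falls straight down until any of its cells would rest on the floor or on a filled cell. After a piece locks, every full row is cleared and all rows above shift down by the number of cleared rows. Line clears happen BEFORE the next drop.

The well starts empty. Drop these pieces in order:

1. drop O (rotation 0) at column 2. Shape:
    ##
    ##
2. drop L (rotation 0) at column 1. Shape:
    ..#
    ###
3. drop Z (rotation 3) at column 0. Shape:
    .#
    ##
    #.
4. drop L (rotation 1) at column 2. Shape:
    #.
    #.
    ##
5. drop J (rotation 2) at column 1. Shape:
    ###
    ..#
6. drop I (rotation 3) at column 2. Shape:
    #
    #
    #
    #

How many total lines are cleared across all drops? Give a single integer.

Answer: 0

Derivation:
Drop 1: O rot0 at col 2 lands with bottom-row=0; cleared 0 line(s) (total 0); column heights now [0 0 2 2 0], max=2
Drop 2: L rot0 at col 1 lands with bottom-row=2; cleared 0 line(s) (total 0); column heights now [0 3 3 4 0], max=4
Drop 3: Z rot3 at col 0 lands with bottom-row=2; cleared 0 line(s) (total 0); column heights now [4 5 3 4 0], max=5
Drop 4: L rot1 at col 2 lands with bottom-row=4; cleared 0 line(s) (total 0); column heights now [4 5 7 5 0], max=7
Drop 5: J rot2 at col 1 lands with bottom-row=6; cleared 0 line(s) (total 0); column heights now [4 8 8 8 0], max=8
Drop 6: I rot3 at col 2 lands with bottom-row=8; cleared 0 line(s) (total 0); column heights now [4 8 12 8 0], max=12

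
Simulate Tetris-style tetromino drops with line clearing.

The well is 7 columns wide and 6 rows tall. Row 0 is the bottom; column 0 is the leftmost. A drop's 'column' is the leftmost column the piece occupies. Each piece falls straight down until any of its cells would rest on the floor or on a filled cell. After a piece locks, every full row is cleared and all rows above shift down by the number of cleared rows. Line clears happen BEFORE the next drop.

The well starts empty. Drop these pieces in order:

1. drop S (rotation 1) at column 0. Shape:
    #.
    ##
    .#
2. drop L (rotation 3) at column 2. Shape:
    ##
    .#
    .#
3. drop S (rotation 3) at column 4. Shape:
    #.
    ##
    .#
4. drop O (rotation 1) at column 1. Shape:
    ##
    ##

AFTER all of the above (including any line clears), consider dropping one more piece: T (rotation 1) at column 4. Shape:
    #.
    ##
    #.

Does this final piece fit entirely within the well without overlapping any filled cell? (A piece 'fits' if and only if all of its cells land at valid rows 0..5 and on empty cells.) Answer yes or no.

Answer: yes

Derivation:
Drop 1: S rot1 at col 0 lands with bottom-row=0; cleared 0 line(s) (total 0); column heights now [3 2 0 0 0 0 0], max=3
Drop 2: L rot3 at col 2 lands with bottom-row=0; cleared 0 line(s) (total 0); column heights now [3 2 3 3 0 0 0], max=3
Drop 3: S rot3 at col 4 lands with bottom-row=0; cleared 0 line(s) (total 0); column heights now [3 2 3 3 3 2 0], max=3
Drop 4: O rot1 at col 1 lands with bottom-row=3; cleared 0 line(s) (total 0); column heights now [3 5 5 3 3 2 0], max=5
Test piece T rot1 at col 4 (width 2): heights before test = [3 5 5 3 3 2 0]; fits = True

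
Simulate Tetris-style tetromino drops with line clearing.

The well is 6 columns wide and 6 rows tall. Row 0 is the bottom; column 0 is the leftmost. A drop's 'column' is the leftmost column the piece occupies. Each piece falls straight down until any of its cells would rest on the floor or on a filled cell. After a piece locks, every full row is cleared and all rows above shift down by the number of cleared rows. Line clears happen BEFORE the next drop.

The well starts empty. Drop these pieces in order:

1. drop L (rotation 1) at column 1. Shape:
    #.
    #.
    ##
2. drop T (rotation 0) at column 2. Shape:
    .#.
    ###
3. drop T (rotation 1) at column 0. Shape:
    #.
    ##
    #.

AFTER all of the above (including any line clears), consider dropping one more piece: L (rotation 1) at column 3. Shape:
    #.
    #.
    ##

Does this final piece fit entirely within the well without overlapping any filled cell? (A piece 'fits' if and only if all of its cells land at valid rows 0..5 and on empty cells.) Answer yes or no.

Drop 1: L rot1 at col 1 lands with bottom-row=0; cleared 0 line(s) (total 0); column heights now [0 3 1 0 0 0], max=3
Drop 2: T rot0 at col 2 lands with bottom-row=1; cleared 0 line(s) (total 0); column heights now [0 3 2 3 2 0], max=3
Drop 3: T rot1 at col 0 lands with bottom-row=2; cleared 0 line(s) (total 0); column heights now [5 4 2 3 2 0], max=5
Test piece L rot1 at col 3 (width 2): heights before test = [5 4 2 3 2 0]; fits = True

Answer: yes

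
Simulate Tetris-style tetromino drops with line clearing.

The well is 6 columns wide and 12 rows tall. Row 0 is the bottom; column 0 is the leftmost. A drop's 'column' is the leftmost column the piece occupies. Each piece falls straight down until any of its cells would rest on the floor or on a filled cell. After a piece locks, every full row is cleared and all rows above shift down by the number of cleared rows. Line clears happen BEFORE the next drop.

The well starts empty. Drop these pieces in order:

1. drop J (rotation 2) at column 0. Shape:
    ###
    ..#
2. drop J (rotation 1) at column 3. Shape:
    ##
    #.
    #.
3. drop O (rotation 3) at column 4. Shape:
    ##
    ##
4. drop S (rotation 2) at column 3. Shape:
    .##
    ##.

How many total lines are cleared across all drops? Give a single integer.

Answer: 0

Derivation:
Drop 1: J rot2 at col 0 lands with bottom-row=0; cleared 0 line(s) (total 0); column heights now [2 2 2 0 0 0], max=2
Drop 2: J rot1 at col 3 lands with bottom-row=0; cleared 0 line(s) (total 0); column heights now [2 2 2 3 3 0], max=3
Drop 3: O rot3 at col 4 lands with bottom-row=3; cleared 0 line(s) (total 0); column heights now [2 2 2 3 5 5], max=5
Drop 4: S rot2 at col 3 lands with bottom-row=5; cleared 0 line(s) (total 0); column heights now [2 2 2 6 7 7], max=7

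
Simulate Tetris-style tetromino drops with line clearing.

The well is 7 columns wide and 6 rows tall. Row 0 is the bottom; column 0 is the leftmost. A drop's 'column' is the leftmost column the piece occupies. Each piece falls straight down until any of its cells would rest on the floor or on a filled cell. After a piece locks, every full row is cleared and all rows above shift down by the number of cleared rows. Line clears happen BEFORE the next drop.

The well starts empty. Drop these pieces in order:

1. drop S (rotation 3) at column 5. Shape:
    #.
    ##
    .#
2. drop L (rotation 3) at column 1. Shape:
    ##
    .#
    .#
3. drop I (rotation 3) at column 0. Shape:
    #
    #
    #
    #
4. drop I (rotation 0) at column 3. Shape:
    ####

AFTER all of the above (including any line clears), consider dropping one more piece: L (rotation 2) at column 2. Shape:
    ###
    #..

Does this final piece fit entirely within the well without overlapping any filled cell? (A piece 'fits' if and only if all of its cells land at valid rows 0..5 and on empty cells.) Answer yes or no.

Drop 1: S rot3 at col 5 lands with bottom-row=0; cleared 0 line(s) (total 0); column heights now [0 0 0 0 0 3 2], max=3
Drop 2: L rot3 at col 1 lands with bottom-row=0; cleared 0 line(s) (total 0); column heights now [0 3 3 0 0 3 2], max=3
Drop 3: I rot3 at col 0 lands with bottom-row=0; cleared 0 line(s) (total 0); column heights now [4 3 3 0 0 3 2], max=4
Drop 4: I rot0 at col 3 lands with bottom-row=3; cleared 0 line(s) (total 0); column heights now [4 3 3 4 4 4 4], max=4
Test piece L rot2 at col 2 (width 3): heights before test = [4 3 3 4 4 4 4]; fits = True

Answer: yes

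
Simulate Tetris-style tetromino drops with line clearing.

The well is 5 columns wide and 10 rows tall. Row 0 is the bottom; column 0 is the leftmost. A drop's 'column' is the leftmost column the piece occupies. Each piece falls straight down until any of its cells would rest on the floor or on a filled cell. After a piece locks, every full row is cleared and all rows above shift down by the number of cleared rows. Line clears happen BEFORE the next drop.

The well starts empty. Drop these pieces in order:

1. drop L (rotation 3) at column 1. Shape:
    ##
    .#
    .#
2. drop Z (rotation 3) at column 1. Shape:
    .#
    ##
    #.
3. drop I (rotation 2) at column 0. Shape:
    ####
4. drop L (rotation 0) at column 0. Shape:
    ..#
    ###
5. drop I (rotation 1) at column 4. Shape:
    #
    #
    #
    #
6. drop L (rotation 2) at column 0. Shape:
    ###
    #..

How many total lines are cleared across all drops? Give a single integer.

Drop 1: L rot3 at col 1 lands with bottom-row=0; cleared 0 line(s) (total 0); column heights now [0 3 3 0 0], max=3
Drop 2: Z rot3 at col 1 lands with bottom-row=3; cleared 0 line(s) (total 0); column heights now [0 5 6 0 0], max=6
Drop 3: I rot2 at col 0 lands with bottom-row=6; cleared 0 line(s) (total 0); column heights now [7 7 7 7 0], max=7
Drop 4: L rot0 at col 0 lands with bottom-row=7; cleared 0 line(s) (total 0); column heights now [8 8 9 7 0], max=9
Drop 5: I rot1 at col 4 lands with bottom-row=0; cleared 0 line(s) (total 0); column heights now [8 8 9 7 4], max=9
Drop 6: L rot2 at col 0 lands with bottom-row=8; cleared 0 line(s) (total 0); column heights now [10 10 10 7 4], max=10

Answer: 0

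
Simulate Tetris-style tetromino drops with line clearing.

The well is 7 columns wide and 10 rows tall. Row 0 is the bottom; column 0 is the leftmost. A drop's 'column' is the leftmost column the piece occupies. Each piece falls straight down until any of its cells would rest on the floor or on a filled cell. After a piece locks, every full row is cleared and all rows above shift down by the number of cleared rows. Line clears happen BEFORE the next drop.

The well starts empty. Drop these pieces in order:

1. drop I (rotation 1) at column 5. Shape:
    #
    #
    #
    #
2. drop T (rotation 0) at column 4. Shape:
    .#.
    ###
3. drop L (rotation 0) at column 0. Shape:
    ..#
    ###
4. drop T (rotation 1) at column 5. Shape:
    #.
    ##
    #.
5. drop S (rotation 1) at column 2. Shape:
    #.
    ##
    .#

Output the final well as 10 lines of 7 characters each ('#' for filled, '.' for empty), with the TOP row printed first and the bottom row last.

Drop 1: I rot1 at col 5 lands with bottom-row=0; cleared 0 line(s) (total 0); column heights now [0 0 0 0 0 4 0], max=4
Drop 2: T rot0 at col 4 lands with bottom-row=4; cleared 0 line(s) (total 0); column heights now [0 0 0 0 5 6 5], max=6
Drop 3: L rot0 at col 0 lands with bottom-row=0; cleared 0 line(s) (total 0); column heights now [1 1 2 0 5 6 5], max=6
Drop 4: T rot1 at col 5 lands with bottom-row=6; cleared 0 line(s) (total 0); column heights now [1 1 2 0 5 9 8], max=9
Drop 5: S rot1 at col 2 lands with bottom-row=1; cleared 0 line(s) (total 0); column heights now [1 1 4 3 5 9 8], max=9

Answer: .......
.....#.
.....##
.....#.
.....#.
....###
..#..#.
..##.#.
..##.#.
###..#.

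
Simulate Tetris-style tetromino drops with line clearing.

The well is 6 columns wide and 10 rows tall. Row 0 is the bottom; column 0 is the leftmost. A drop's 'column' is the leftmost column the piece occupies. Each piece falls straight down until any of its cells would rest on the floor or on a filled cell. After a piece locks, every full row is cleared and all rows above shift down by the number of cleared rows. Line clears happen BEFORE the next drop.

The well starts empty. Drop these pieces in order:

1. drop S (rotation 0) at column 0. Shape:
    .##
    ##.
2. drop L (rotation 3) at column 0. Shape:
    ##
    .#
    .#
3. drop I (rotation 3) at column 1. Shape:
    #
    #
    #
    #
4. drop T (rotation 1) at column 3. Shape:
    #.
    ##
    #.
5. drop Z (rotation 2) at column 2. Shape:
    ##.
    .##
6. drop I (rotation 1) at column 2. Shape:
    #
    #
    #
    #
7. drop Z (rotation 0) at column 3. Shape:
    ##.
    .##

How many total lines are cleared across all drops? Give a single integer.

Answer: 1

Derivation:
Drop 1: S rot0 at col 0 lands with bottom-row=0; cleared 0 line(s) (total 0); column heights now [1 2 2 0 0 0], max=2
Drop 2: L rot3 at col 0 lands with bottom-row=2; cleared 0 line(s) (total 0); column heights now [5 5 2 0 0 0], max=5
Drop 3: I rot3 at col 1 lands with bottom-row=5; cleared 0 line(s) (total 0); column heights now [5 9 2 0 0 0], max=9
Drop 4: T rot1 at col 3 lands with bottom-row=0; cleared 0 line(s) (total 0); column heights now [5 9 2 3 2 0], max=9
Drop 5: Z rot2 at col 2 lands with bottom-row=3; cleared 0 line(s) (total 0); column heights now [5 9 5 5 4 0], max=9
Drop 6: I rot1 at col 2 lands with bottom-row=5; cleared 0 line(s) (total 0); column heights now [5 9 9 5 4 0], max=9
Drop 7: Z rot0 at col 3 lands with bottom-row=4; cleared 1 line(s) (total 1); column heights now [1 8 8 5 5 0], max=8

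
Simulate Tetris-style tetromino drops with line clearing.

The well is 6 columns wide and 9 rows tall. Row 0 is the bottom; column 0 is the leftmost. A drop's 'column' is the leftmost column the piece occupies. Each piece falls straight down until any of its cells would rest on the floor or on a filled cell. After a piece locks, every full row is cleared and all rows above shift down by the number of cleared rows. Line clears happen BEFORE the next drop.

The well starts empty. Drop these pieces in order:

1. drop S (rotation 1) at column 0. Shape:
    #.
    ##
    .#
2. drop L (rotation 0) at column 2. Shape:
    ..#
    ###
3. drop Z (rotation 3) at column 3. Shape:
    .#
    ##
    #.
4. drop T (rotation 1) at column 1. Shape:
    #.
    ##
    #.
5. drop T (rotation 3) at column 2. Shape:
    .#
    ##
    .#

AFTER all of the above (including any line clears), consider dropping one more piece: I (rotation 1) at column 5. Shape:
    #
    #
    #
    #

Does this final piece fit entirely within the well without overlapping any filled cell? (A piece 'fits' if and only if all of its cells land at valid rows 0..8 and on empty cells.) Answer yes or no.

Answer: yes

Derivation:
Drop 1: S rot1 at col 0 lands with bottom-row=0; cleared 0 line(s) (total 0); column heights now [3 2 0 0 0 0], max=3
Drop 2: L rot0 at col 2 lands with bottom-row=0; cleared 0 line(s) (total 0); column heights now [3 2 1 1 2 0], max=3
Drop 3: Z rot3 at col 3 lands with bottom-row=1; cleared 0 line(s) (total 0); column heights now [3 2 1 3 4 0], max=4
Drop 4: T rot1 at col 1 lands with bottom-row=2; cleared 0 line(s) (total 0); column heights now [3 5 4 3 4 0], max=5
Drop 5: T rot3 at col 2 lands with bottom-row=3; cleared 0 line(s) (total 0); column heights now [3 5 5 6 4 0], max=6
Test piece I rot1 at col 5 (width 1): heights before test = [3 5 5 6 4 0]; fits = True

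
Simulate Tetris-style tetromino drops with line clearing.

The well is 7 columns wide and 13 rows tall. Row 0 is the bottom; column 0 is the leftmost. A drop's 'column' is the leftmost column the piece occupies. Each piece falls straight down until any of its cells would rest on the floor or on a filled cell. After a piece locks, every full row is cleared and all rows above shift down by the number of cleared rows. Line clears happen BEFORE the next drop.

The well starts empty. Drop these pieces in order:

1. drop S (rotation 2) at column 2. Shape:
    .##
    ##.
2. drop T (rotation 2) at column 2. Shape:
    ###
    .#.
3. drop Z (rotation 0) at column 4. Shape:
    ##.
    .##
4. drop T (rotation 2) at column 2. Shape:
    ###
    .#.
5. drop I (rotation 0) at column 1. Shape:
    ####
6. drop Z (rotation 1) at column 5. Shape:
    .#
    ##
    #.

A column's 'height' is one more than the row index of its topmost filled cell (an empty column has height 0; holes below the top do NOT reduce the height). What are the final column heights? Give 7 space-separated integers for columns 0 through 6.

Answer: 0 7 7 7 7 7 8

Derivation:
Drop 1: S rot2 at col 2 lands with bottom-row=0; cleared 0 line(s) (total 0); column heights now [0 0 1 2 2 0 0], max=2
Drop 2: T rot2 at col 2 lands with bottom-row=2; cleared 0 line(s) (total 0); column heights now [0 0 4 4 4 0 0], max=4
Drop 3: Z rot0 at col 4 lands with bottom-row=3; cleared 0 line(s) (total 0); column heights now [0 0 4 4 5 5 4], max=5
Drop 4: T rot2 at col 2 lands with bottom-row=4; cleared 0 line(s) (total 0); column heights now [0 0 6 6 6 5 4], max=6
Drop 5: I rot0 at col 1 lands with bottom-row=6; cleared 0 line(s) (total 0); column heights now [0 7 7 7 7 5 4], max=7
Drop 6: Z rot1 at col 5 lands with bottom-row=5; cleared 0 line(s) (total 0); column heights now [0 7 7 7 7 7 8], max=8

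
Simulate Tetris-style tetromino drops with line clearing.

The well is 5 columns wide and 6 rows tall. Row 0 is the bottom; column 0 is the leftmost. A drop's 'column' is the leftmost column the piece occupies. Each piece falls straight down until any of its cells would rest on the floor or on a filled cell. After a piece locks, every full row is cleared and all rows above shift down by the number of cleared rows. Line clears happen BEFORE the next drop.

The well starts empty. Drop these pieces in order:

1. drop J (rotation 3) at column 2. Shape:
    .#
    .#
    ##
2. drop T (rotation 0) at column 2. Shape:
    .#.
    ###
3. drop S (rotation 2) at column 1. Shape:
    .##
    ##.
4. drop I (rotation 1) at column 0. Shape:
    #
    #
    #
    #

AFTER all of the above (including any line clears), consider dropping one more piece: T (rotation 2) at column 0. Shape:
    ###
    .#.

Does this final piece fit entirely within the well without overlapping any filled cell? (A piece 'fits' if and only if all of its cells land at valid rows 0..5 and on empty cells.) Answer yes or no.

Drop 1: J rot3 at col 2 lands with bottom-row=0; cleared 0 line(s) (total 0); column heights now [0 0 1 3 0], max=3
Drop 2: T rot0 at col 2 lands with bottom-row=3; cleared 0 line(s) (total 0); column heights now [0 0 4 5 4], max=5
Drop 3: S rot2 at col 1 lands with bottom-row=4; cleared 0 line(s) (total 0); column heights now [0 5 6 6 4], max=6
Drop 4: I rot1 at col 0 lands with bottom-row=0; cleared 0 line(s) (total 0); column heights now [4 5 6 6 4], max=6
Test piece T rot2 at col 0 (width 3): heights before test = [4 5 6 6 4]; fits = False

Answer: no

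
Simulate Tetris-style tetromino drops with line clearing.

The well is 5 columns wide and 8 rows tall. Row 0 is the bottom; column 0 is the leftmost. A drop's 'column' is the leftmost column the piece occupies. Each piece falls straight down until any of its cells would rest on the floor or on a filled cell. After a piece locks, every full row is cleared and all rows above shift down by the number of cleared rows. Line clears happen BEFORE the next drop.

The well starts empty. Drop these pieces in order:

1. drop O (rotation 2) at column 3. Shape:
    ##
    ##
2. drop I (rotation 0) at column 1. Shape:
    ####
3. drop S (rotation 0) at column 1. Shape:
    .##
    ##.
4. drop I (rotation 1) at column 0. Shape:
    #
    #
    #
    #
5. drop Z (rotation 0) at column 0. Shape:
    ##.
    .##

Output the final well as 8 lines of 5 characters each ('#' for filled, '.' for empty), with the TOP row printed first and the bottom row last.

Drop 1: O rot2 at col 3 lands with bottom-row=0; cleared 0 line(s) (total 0); column heights now [0 0 0 2 2], max=2
Drop 2: I rot0 at col 1 lands with bottom-row=2; cleared 0 line(s) (total 0); column heights now [0 3 3 3 3], max=3
Drop 3: S rot0 at col 1 lands with bottom-row=3; cleared 0 line(s) (total 0); column heights now [0 4 5 5 3], max=5
Drop 4: I rot1 at col 0 lands with bottom-row=0; cleared 1 line(s) (total 1); column heights now [3 3 4 4 2], max=4
Drop 5: Z rot0 at col 0 lands with bottom-row=4; cleared 0 line(s) (total 1); column heights now [6 6 5 4 2], max=6

Answer: .....
.....
##...
.##..
..##.
###..
#..##
#..##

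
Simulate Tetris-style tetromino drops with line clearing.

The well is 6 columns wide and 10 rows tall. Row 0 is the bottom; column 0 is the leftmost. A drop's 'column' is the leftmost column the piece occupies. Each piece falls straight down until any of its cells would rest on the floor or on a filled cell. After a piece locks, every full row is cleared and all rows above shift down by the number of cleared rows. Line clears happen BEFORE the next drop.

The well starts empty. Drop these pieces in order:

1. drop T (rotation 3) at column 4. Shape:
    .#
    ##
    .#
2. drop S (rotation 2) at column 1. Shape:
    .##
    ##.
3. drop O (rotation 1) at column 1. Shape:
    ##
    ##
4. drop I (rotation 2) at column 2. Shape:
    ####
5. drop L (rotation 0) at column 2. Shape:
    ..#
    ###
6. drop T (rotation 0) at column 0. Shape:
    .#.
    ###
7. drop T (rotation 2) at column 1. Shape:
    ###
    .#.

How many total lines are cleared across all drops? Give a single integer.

Answer: 0

Derivation:
Drop 1: T rot3 at col 4 lands with bottom-row=0; cleared 0 line(s) (total 0); column heights now [0 0 0 0 2 3], max=3
Drop 2: S rot2 at col 1 lands with bottom-row=0; cleared 0 line(s) (total 0); column heights now [0 1 2 2 2 3], max=3
Drop 3: O rot1 at col 1 lands with bottom-row=2; cleared 0 line(s) (total 0); column heights now [0 4 4 2 2 3], max=4
Drop 4: I rot2 at col 2 lands with bottom-row=4; cleared 0 line(s) (total 0); column heights now [0 4 5 5 5 5], max=5
Drop 5: L rot0 at col 2 lands with bottom-row=5; cleared 0 line(s) (total 0); column heights now [0 4 6 6 7 5], max=7
Drop 6: T rot0 at col 0 lands with bottom-row=6; cleared 0 line(s) (total 0); column heights now [7 8 7 6 7 5], max=8
Drop 7: T rot2 at col 1 lands with bottom-row=7; cleared 0 line(s) (total 0); column heights now [7 9 9 9 7 5], max=9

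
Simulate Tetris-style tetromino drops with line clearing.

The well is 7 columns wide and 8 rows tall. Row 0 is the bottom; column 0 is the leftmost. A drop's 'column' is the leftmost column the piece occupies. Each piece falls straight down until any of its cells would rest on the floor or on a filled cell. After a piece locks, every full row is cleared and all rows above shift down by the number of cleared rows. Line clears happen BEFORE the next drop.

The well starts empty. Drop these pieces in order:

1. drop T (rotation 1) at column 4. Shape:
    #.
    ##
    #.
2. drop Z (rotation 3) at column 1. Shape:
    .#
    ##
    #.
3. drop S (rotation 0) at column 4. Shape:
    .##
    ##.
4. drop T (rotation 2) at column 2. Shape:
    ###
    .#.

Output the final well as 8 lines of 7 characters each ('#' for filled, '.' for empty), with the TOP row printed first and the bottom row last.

Answer: .......
.......
.......
..#####
...###.
..#.#..
.##.##.
.#..#..

Derivation:
Drop 1: T rot1 at col 4 lands with bottom-row=0; cleared 0 line(s) (total 0); column heights now [0 0 0 0 3 2 0], max=3
Drop 2: Z rot3 at col 1 lands with bottom-row=0; cleared 0 line(s) (total 0); column heights now [0 2 3 0 3 2 0], max=3
Drop 3: S rot0 at col 4 lands with bottom-row=3; cleared 0 line(s) (total 0); column heights now [0 2 3 0 4 5 5], max=5
Drop 4: T rot2 at col 2 lands with bottom-row=3; cleared 0 line(s) (total 0); column heights now [0 2 5 5 5 5 5], max=5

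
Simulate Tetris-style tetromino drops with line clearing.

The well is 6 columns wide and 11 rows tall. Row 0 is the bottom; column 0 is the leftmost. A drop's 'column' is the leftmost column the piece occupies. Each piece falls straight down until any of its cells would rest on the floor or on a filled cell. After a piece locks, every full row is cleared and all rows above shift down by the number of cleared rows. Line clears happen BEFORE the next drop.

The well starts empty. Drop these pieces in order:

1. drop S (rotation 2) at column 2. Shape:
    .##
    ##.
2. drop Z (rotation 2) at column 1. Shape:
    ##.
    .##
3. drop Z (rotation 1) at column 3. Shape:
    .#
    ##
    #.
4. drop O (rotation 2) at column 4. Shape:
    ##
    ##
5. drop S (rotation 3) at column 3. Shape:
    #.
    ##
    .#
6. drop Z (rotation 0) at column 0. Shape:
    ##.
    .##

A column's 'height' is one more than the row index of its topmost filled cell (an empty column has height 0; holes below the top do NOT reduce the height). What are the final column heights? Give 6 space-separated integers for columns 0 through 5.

Answer: 6 6 5 11 10 8

Derivation:
Drop 1: S rot2 at col 2 lands with bottom-row=0; cleared 0 line(s) (total 0); column heights now [0 0 1 2 2 0], max=2
Drop 2: Z rot2 at col 1 lands with bottom-row=2; cleared 0 line(s) (total 0); column heights now [0 4 4 3 2 0], max=4
Drop 3: Z rot1 at col 3 lands with bottom-row=3; cleared 0 line(s) (total 0); column heights now [0 4 4 5 6 0], max=6
Drop 4: O rot2 at col 4 lands with bottom-row=6; cleared 0 line(s) (total 0); column heights now [0 4 4 5 8 8], max=8
Drop 5: S rot3 at col 3 lands with bottom-row=8; cleared 0 line(s) (total 0); column heights now [0 4 4 11 10 8], max=11
Drop 6: Z rot0 at col 0 lands with bottom-row=4; cleared 0 line(s) (total 0); column heights now [6 6 5 11 10 8], max=11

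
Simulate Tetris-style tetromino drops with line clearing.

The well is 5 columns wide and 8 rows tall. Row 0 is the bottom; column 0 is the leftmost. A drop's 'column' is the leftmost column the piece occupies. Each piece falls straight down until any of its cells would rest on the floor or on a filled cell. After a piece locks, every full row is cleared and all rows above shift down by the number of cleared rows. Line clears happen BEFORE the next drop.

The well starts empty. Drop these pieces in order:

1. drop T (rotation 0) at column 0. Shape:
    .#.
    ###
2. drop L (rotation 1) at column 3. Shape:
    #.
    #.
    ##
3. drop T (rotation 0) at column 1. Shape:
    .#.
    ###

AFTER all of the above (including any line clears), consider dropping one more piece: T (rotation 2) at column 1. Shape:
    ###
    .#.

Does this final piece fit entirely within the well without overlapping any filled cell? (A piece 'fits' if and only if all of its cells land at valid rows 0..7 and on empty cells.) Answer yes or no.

Answer: yes

Derivation:
Drop 1: T rot0 at col 0 lands with bottom-row=0; cleared 0 line(s) (total 0); column heights now [1 2 1 0 0], max=2
Drop 2: L rot1 at col 3 lands with bottom-row=0; cleared 1 line(s) (total 1); column heights now [0 1 0 2 0], max=2
Drop 3: T rot0 at col 1 lands with bottom-row=2; cleared 0 line(s) (total 1); column heights now [0 3 4 3 0], max=4
Test piece T rot2 at col 1 (width 3): heights before test = [0 3 4 3 0]; fits = True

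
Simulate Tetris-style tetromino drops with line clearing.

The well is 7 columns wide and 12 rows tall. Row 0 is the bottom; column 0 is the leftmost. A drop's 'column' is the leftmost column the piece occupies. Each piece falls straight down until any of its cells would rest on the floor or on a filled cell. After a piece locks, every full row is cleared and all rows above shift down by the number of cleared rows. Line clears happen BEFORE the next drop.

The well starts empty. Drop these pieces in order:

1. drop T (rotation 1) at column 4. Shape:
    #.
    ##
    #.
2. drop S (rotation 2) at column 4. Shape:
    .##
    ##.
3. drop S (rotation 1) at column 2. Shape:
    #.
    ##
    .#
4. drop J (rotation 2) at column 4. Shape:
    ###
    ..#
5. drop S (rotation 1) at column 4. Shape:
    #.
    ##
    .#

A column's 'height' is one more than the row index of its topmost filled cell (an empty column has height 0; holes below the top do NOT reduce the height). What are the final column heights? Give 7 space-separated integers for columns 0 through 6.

Drop 1: T rot1 at col 4 lands with bottom-row=0; cleared 0 line(s) (total 0); column heights now [0 0 0 0 3 2 0], max=3
Drop 2: S rot2 at col 4 lands with bottom-row=3; cleared 0 line(s) (total 0); column heights now [0 0 0 0 4 5 5], max=5
Drop 3: S rot1 at col 2 lands with bottom-row=0; cleared 0 line(s) (total 0); column heights now [0 0 3 2 4 5 5], max=5
Drop 4: J rot2 at col 4 lands with bottom-row=5; cleared 0 line(s) (total 0); column heights now [0 0 3 2 7 7 7], max=7
Drop 5: S rot1 at col 4 lands with bottom-row=7; cleared 0 line(s) (total 0); column heights now [0 0 3 2 10 9 7], max=10

Answer: 0 0 3 2 10 9 7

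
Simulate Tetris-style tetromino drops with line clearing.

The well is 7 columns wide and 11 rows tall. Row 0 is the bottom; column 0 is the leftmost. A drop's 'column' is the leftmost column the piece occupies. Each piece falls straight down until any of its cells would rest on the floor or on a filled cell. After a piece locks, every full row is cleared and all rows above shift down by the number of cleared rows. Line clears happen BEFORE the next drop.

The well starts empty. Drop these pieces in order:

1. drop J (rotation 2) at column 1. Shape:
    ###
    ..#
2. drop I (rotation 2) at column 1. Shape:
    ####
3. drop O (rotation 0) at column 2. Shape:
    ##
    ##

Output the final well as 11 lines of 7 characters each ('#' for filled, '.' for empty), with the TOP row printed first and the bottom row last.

Answer: .......
.......
.......
.......
.......
.......
..##...
..##...
.####..
.###...
...#...

Derivation:
Drop 1: J rot2 at col 1 lands with bottom-row=0; cleared 0 line(s) (total 0); column heights now [0 2 2 2 0 0 0], max=2
Drop 2: I rot2 at col 1 lands with bottom-row=2; cleared 0 line(s) (total 0); column heights now [0 3 3 3 3 0 0], max=3
Drop 3: O rot0 at col 2 lands with bottom-row=3; cleared 0 line(s) (total 0); column heights now [0 3 5 5 3 0 0], max=5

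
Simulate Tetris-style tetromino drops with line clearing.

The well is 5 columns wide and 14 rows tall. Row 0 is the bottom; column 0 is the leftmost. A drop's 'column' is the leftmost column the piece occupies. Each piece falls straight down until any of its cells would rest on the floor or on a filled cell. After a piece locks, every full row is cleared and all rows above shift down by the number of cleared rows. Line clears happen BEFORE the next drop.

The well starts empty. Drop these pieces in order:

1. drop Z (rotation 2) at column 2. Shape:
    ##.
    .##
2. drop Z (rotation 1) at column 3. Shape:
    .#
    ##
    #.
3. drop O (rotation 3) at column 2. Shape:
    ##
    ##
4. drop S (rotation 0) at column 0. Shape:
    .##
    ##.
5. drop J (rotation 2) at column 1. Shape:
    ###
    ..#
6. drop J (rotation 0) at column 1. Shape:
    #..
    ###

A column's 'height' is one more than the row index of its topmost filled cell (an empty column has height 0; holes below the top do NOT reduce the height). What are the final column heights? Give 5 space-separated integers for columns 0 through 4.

Drop 1: Z rot2 at col 2 lands with bottom-row=0; cleared 0 line(s) (total 0); column heights now [0 0 2 2 1], max=2
Drop 2: Z rot1 at col 3 lands with bottom-row=2; cleared 0 line(s) (total 0); column heights now [0 0 2 4 5], max=5
Drop 3: O rot3 at col 2 lands with bottom-row=4; cleared 0 line(s) (total 0); column heights now [0 0 6 6 5], max=6
Drop 4: S rot0 at col 0 lands with bottom-row=5; cleared 0 line(s) (total 0); column heights now [6 7 7 6 5], max=7
Drop 5: J rot2 at col 1 lands with bottom-row=6; cleared 0 line(s) (total 0); column heights now [6 8 8 8 5], max=8
Drop 6: J rot0 at col 1 lands with bottom-row=8; cleared 0 line(s) (total 0); column heights now [6 10 9 9 5], max=10

Answer: 6 10 9 9 5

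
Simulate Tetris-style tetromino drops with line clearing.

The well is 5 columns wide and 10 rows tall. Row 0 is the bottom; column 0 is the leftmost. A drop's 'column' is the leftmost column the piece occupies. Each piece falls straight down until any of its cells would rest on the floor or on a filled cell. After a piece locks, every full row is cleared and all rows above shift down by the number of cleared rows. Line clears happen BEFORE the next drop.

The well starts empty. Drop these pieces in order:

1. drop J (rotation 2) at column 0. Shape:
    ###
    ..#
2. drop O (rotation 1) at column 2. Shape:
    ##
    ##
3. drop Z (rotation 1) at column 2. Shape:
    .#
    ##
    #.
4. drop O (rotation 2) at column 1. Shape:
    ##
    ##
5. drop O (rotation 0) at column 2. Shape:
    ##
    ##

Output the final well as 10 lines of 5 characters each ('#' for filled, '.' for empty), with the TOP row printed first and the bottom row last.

Answer: ..##.
..##.
.##..
.###.
..##.
..#..
..##.
..##.
###..
..#..

Derivation:
Drop 1: J rot2 at col 0 lands with bottom-row=0; cleared 0 line(s) (total 0); column heights now [2 2 2 0 0], max=2
Drop 2: O rot1 at col 2 lands with bottom-row=2; cleared 0 line(s) (total 0); column heights now [2 2 4 4 0], max=4
Drop 3: Z rot1 at col 2 lands with bottom-row=4; cleared 0 line(s) (total 0); column heights now [2 2 6 7 0], max=7
Drop 4: O rot2 at col 1 lands with bottom-row=6; cleared 0 line(s) (total 0); column heights now [2 8 8 7 0], max=8
Drop 5: O rot0 at col 2 lands with bottom-row=8; cleared 0 line(s) (total 0); column heights now [2 8 10 10 0], max=10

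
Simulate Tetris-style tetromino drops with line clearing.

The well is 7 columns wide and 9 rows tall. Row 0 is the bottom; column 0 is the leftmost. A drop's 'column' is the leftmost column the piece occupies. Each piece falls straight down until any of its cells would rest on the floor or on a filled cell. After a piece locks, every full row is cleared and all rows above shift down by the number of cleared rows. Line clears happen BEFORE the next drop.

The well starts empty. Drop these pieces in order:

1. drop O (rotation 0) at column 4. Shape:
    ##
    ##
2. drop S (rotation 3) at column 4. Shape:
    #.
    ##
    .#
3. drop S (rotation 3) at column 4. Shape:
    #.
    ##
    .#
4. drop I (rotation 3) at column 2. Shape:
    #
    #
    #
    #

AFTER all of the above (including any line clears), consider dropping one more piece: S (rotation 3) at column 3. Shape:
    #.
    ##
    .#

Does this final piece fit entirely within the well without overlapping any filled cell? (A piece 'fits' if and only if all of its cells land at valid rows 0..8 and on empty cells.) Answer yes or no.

Answer: no

Derivation:
Drop 1: O rot0 at col 4 lands with bottom-row=0; cleared 0 line(s) (total 0); column heights now [0 0 0 0 2 2 0], max=2
Drop 2: S rot3 at col 4 lands with bottom-row=2; cleared 0 line(s) (total 0); column heights now [0 0 0 0 5 4 0], max=5
Drop 3: S rot3 at col 4 lands with bottom-row=4; cleared 0 line(s) (total 0); column heights now [0 0 0 0 7 6 0], max=7
Drop 4: I rot3 at col 2 lands with bottom-row=0; cleared 0 line(s) (total 0); column heights now [0 0 4 0 7 6 0], max=7
Test piece S rot3 at col 3 (width 2): heights before test = [0 0 4 0 7 6 0]; fits = False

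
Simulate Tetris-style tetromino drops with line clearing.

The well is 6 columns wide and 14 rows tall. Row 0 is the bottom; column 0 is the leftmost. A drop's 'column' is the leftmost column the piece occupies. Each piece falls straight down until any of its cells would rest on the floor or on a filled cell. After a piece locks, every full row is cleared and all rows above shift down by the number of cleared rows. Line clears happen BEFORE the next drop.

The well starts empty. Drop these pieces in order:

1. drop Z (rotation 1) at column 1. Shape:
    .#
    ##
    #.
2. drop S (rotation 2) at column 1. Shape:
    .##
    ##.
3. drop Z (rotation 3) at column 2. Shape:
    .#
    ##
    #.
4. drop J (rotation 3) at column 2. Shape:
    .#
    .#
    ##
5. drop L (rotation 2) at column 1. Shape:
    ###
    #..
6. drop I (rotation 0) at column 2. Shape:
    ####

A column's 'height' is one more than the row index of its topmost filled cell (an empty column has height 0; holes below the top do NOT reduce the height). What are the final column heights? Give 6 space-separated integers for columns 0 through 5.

Drop 1: Z rot1 at col 1 lands with bottom-row=0; cleared 0 line(s) (total 0); column heights now [0 2 3 0 0 0], max=3
Drop 2: S rot2 at col 1 lands with bottom-row=3; cleared 0 line(s) (total 0); column heights now [0 4 5 5 0 0], max=5
Drop 3: Z rot3 at col 2 lands with bottom-row=5; cleared 0 line(s) (total 0); column heights now [0 4 7 8 0 0], max=8
Drop 4: J rot3 at col 2 lands with bottom-row=8; cleared 0 line(s) (total 0); column heights now [0 4 9 11 0 0], max=11
Drop 5: L rot2 at col 1 lands with bottom-row=10; cleared 0 line(s) (total 0); column heights now [0 12 12 12 0 0], max=12
Drop 6: I rot0 at col 2 lands with bottom-row=12; cleared 0 line(s) (total 0); column heights now [0 12 13 13 13 13], max=13

Answer: 0 12 13 13 13 13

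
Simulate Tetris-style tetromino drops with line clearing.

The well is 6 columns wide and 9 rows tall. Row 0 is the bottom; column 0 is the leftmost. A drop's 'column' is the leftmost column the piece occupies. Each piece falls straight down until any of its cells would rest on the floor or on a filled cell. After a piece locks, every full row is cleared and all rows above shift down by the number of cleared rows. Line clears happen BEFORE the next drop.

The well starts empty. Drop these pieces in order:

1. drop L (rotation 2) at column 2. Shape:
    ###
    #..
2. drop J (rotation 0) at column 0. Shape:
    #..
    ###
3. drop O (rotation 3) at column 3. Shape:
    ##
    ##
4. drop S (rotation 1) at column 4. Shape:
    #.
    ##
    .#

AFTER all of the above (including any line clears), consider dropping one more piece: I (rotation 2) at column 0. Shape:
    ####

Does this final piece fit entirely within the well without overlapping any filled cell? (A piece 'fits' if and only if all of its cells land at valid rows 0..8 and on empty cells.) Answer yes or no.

Answer: yes

Derivation:
Drop 1: L rot2 at col 2 lands with bottom-row=0; cleared 0 line(s) (total 0); column heights now [0 0 2 2 2 0], max=2
Drop 2: J rot0 at col 0 lands with bottom-row=2; cleared 0 line(s) (total 0); column heights now [4 3 3 2 2 0], max=4
Drop 3: O rot3 at col 3 lands with bottom-row=2; cleared 0 line(s) (total 0); column heights now [4 3 3 4 4 0], max=4
Drop 4: S rot1 at col 4 lands with bottom-row=3; cleared 0 line(s) (total 0); column heights now [4 3 3 4 6 5], max=6
Test piece I rot2 at col 0 (width 4): heights before test = [4 3 3 4 6 5]; fits = True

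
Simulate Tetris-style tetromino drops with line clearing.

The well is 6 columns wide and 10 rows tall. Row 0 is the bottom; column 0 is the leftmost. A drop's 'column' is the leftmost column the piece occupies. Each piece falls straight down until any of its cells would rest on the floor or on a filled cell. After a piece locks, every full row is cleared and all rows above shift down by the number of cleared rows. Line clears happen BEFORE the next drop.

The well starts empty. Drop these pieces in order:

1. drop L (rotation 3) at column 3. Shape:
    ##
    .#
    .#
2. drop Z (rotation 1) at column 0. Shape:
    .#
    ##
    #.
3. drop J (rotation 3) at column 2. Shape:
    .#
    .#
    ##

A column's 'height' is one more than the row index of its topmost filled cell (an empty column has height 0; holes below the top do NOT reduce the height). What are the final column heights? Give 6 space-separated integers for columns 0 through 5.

Answer: 2 3 4 6 3 0

Derivation:
Drop 1: L rot3 at col 3 lands with bottom-row=0; cleared 0 line(s) (total 0); column heights now [0 0 0 3 3 0], max=3
Drop 2: Z rot1 at col 0 lands with bottom-row=0; cleared 0 line(s) (total 0); column heights now [2 3 0 3 3 0], max=3
Drop 3: J rot3 at col 2 lands with bottom-row=3; cleared 0 line(s) (total 0); column heights now [2 3 4 6 3 0], max=6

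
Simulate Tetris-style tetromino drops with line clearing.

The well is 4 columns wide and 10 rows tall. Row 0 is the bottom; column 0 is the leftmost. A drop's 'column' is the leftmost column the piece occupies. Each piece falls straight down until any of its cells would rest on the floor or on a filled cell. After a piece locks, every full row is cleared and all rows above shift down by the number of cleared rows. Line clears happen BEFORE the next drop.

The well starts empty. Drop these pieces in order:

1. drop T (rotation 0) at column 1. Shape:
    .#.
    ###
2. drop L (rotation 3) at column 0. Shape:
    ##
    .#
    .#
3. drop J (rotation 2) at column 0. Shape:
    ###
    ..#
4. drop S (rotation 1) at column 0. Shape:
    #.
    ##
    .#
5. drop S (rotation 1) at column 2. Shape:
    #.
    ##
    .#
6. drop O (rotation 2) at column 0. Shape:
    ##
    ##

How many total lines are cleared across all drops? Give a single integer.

Answer: 1

Derivation:
Drop 1: T rot0 at col 1 lands with bottom-row=0; cleared 0 line(s) (total 0); column heights now [0 1 2 1], max=2
Drop 2: L rot3 at col 0 lands with bottom-row=1; cleared 0 line(s) (total 0); column heights now [4 4 2 1], max=4
Drop 3: J rot2 at col 0 lands with bottom-row=3; cleared 0 line(s) (total 0); column heights now [5 5 5 1], max=5
Drop 4: S rot1 at col 0 lands with bottom-row=5; cleared 0 line(s) (total 0); column heights now [8 7 5 1], max=8
Drop 5: S rot1 at col 2 lands with bottom-row=4; cleared 1 line(s) (total 1); column heights now [7 6 6 5], max=7
Drop 6: O rot2 at col 0 lands with bottom-row=7; cleared 0 line(s) (total 1); column heights now [9 9 6 5], max=9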